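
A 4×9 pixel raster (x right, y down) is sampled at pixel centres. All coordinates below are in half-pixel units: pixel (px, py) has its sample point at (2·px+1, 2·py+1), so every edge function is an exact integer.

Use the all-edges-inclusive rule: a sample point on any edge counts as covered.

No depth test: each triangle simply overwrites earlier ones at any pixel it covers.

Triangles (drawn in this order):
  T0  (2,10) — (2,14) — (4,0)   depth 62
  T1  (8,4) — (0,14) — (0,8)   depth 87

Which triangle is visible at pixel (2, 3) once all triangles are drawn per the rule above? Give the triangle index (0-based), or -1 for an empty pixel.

T0:
  2·area = 8  (B↔C swapped to make it positive)
  edge (2, 10)→(4, 0): d=(2,-10) inclusive
  edge (4, 0)→(2, 14): d=(-2,14) inclusive
  edge (2, 14)→(2, 10): d=(0,-4) inclusive
    (1,2)@(3, 5): e=[0,4,4] → █  [on edge]
    (2,2)@(5, 5): e=[20,-24,12] → ·
    (1,3)@(3, 7): e=[4,0,4] → █  [on edge]
    (2,3)@(5, 7): e=[24,-28,12] → ·
    (1,4)@(3, 9): e=[8,-4,4] → ·
    (0,7)@(1, 15): e=[0,12,-4] → ·  [on edge]
  covered (2 px):
    · · · ·
    · · · ·
    · █ · ·
    · █ · ·
    · · · ·
    · · · ·
    · · · ·
    · · · ·
    · · · ·
T1:
  2·area = 48
  edge (8, 4)→(0, 14): d=(-8,10) inclusive
  edge (0, 14)→(0, 8): d=(0,-6) inclusive
  edge (0, 8)→(8, 4): d=(8,-4) inclusive
    (3,2)@(7, 5): e=[2,42,4] → █
    (1,3)@(3, 7): e=[26,18,4] → █
    (2,3)@(5, 7): e=[6,30,12] → █
    (3,3)@(7, 7): e=[-14,42,20] → ·
    (0,4)@(1, 9): e=[30,6,12] → █
    (2,4)@(5, 9): e=[-10,30,28] → ·
    (0,5)@(1, 11): e=[14,6,28] → █
    (1,5)@(3, 11): e=[-6,18,36] → ·
    (0,6)@(1, 13): e=[-2,6,44] → ·
  covered (6 px):
    · · · ·
    · · · ·
    · · · █
    · █ █ ·
    █ █ · ·
    █ · · ·
    · · · ·
    · · · ·
    · · · ·

Z-buffer (winner per pixel, '.' = empty):
  . . . .
  . . . .
  . 0 . 1
  . 1 1 .
  1 1 . .
  1 . . .
  . . . .
  . . . .
  . . . .

Answer: 1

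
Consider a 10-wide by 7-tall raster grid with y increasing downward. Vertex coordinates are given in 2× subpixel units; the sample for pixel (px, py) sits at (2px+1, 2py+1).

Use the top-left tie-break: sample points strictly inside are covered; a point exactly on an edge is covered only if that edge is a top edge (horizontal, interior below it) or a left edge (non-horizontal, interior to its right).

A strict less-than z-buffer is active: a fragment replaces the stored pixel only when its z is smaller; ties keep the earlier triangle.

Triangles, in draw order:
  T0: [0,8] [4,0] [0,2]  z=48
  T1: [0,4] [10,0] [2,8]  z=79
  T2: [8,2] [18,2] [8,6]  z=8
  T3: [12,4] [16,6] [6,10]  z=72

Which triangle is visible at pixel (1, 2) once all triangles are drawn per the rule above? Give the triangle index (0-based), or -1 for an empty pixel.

T0:
  2·area = 24  (B↔C swapped to make it positive)
  edge (0, 8)→(0, 2): d=(0,-6) top-left  bias=+0
  edge (0, 2)→(4, 0): d=(4,-2) top-left  bias=+0
  edge (4, 0)→(0, 8): d=(-4,8) right/bottom  bias=-1
    (1,0)@(3, 1): e=[18,2,4] → X
    (2,0)@(5, 1): e=[30,6,-12] → .
    (0,1)@(1, 3): e=[6,6,12] → X
    (1,1)@(3, 3): e=[18,10,-4] → .
    (0,2)@(1, 5): e=[6,14,4] → X
    (1,2)@(3, 5): e=[18,18,-12] → .
    (0,3)@(1, 7): e=[6,22,-4] → .
  covered (3 px):
    . X . . . . . . . .
    X . . . . . . . . .
    X . . . . . . . . .
    . . . . . . . . . .
    . . . . . . . . . .
    . . . . . . . . . .
    . . . . . . . . . .
T1:
  2·area = 48
  edge (0, 4)→(10, 0): d=(10,-4) top-left  bias=+0
  edge (10, 0)→(2, 8): d=(-8,8) right/bottom  bias=-1
  edge (2, 8)→(0, 4): d=(-2,-4) top-left  bias=+0
    (4,0)@(9, 1): e=[6,0,42] → .  [on edge]
    (1,1)@(3, 3): e=[2,32,14] → X
    (2,1)@(5, 3): e=[10,16,22] → X
    (3,1)@(7, 3): e=[18,0,30] → .  [on edge]
    (0,2)@(1, 5): e=[14,32,2] → X
    (2,2)@(5, 5): e=[30,0,18] → .  [on edge]
    (0,3)@(1, 7): e=[34,16,-2] → .
    (1,3)@(3, 7): e=[42,0,6] → .  [on edge]
    (0,4)@(1, 9): e=[54,0,-6] → .  [on edge]
  covered (4 px):
    . . . . . . . . . .
    . X X . . . . . . .
    X X . . . . . . . .
    . . . . . . . . . .
    . . . . . . . . . .
    . . . . . . . . . .
    . . . . . . . . . .
T2:
  2·area = 40
  edge (8, 2)→(18, 2): d=(10,0) top-left  bias=+0
  edge (18, 2)→(8, 6): d=(-10,4) right/bottom  bias=-1
  edge (8, 6)→(8, 2): d=(0,-4) top-left  bias=+0
    (4,1)@(9, 3): e=[10,26,4] → X
    (5,1)@(11, 3): e=[10,18,12] → X
    (6,1)@(13, 3): e=[10,10,20] → X
    (7,1)@(15, 3): e=[10,2,28] → X
    (8,1)@(17, 3): e=[10,-6,36] → .
    (4,2)@(9, 5): e=[30,6,4] → X
    (5,2)@(11, 5): e=[30,-2,12] → .
    (6,2)@(13, 5): e=[30,-10,20] → .
    (7,2)@(15, 5): e=[30,-18,28] → .
    (4,3)@(9, 7): e=[50,-14,4] → .
  covered (5 px):
    . . . . . . . . . .
    . . . . X X X X . .
    . . . . X . . . . .
    . . . . . . . . . .
    . . . . . . . . . .
    . . . . . . . . . .
    . . . . . . . . . .
T3:
  2·area = 36
  edge (12, 4)→(16, 6): d=(4,2) right/bottom  bias=-1
  edge (16, 6)→(6, 10): d=(-10,4) right/bottom  bias=-1
  edge (6, 10)→(12, 4): d=(6,-6) top-left  bias=+0
    (7,0)@(15, 1): e=[-18,54,0] → .  [on edge]
    (6,1)@(13, 3): e=[-6,42,0] → .  [on edge]
    (5,2)@(11, 5): e=[6,30,0] → X  [on edge]
    (6,2)@(13, 5): e=[2,22,12] → X
    (7,2)@(15, 5): e=[-2,14,24] → .
    (4,3)@(9, 7): e=[18,18,0] → X  [on edge]
    (7,3)@(15, 7): e=[6,-6,36] → .
    (3,4)@(7, 9): e=[30,6,0] → X  [on edge]
    (4,4)@(9, 9): e=[26,-2,12] → .
    (5,4)@(11, 9): e=[22,-10,24] → .
    (6,4)@(13, 9): e=[18,-18,36] → .
    (2,5)@(5, 11): e=[42,-6,0] → .  [on edge]
    (1,6)@(3, 13): e=[54,-18,0] → .  [on edge]
  covered (6 px):
    . . . . . . . . . .
    . . . . . . . . . .
    . . . . . X X . . .
    . . . . X X X . . .
    . . . X . . . . . .
    . . . . . . . . . .
    . . . . . . . . . .

Z-buffer (winner per pixel, '.' = empty):
  . 0 . . . . . . . .
  0 1 1 . 2 2 2 2 . .
  0 1 . . 2 3 3 . . .
  . . . . 3 3 3 . . .
  . . . 3 . . . . . .
  . . . . . . . . . .
  . . . . . . . . . .

Final: 1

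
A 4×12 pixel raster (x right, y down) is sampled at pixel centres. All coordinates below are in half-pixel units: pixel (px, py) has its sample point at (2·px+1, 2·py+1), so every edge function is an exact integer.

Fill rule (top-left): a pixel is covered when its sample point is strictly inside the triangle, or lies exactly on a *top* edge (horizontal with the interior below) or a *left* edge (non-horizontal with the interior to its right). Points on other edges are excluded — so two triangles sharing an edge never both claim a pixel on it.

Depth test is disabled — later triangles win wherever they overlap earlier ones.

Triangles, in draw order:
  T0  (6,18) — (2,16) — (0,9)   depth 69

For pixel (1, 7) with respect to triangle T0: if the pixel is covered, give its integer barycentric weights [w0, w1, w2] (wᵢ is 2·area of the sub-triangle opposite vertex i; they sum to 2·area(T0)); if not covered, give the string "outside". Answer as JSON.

T0:
  2·area = 24
  edge (6, 18)→(2, 16): d=(-4,-2) top-left  bias=+0
  edge (2, 16)→(0, 9): d=(-2,-7) top-left  bias=+0
  edge (0, 9)→(6, 18): d=(6,9) right/bottom  bias=-1
    (0,5)@(1, 11): e=[18,3,3] → #
    (1,5)@(3, 11): e=[22,17,-15] → ·
    (0,6)@(1, 13): e=[10,-1,15] → ·
    (1,7)@(3, 15): e=[6,9,9] → #
    (2,7)@(5, 15): e=[10,23,-9] → ·
    (1,8)@(3, 17): e=[-2,5,21] → ·
    (2,8)@(5, 17): e=[2,19,3] → #
    (3,8)@(7, 17): e=[6,33,-15] → ·
    (2,9)@(5, 19): e=[-6,15,15] → ·
  covered (3 px):
    · · · ·
    · · · ·
    · · · ·
    · · · ·
    · · · ·
    # · · ·
    · · · ·
    · # · ·
    · · # ·
    · · · ·
    · · · ·
    · · · ·

Result: [9,9,6]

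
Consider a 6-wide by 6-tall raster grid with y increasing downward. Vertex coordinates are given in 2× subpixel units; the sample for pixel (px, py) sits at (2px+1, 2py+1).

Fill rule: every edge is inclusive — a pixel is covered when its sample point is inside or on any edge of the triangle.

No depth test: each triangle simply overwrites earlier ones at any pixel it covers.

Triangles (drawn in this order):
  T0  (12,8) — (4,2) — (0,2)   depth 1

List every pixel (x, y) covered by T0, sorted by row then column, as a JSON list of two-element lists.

T0:
  2·area = 24  (B↔C swapped to make it positive)
  edge (12, 8)→(0, 2): d=(-12,-6) inclusive
  edge (0, 2)→(4, 2): d=(4,0) inclusive
  edge (4, 2)→(12, 8): d=(8,6) inclusive
    (1,1)@(3, 3): e=[6,4,14] → █
    (2,1)@(5, 3): e=[18,4,2] → █
    (3,1)@(7, 3): e=[30,4,-10] → ·
    (1,2)@(3, 5): e=[-18,12,30] → ·
    (2,2)@(5, 5): e=[-6,12,18] → ·
    (3,2)@(7, 5): e=[6,12,6] → █
    (4,2)@(9, 5): e=[18,12,-6] → ·
    (3,3)@(7, 7): e=[-18,20,22] → ·
  covered (3 px):
    · · · · · ·
    · █ █ · · ·
    · · · █ · ·
    · · · · · ·
    · · · · · ·
    · · · · · ·

Answer: [[1,1],[2,1],[3,2]]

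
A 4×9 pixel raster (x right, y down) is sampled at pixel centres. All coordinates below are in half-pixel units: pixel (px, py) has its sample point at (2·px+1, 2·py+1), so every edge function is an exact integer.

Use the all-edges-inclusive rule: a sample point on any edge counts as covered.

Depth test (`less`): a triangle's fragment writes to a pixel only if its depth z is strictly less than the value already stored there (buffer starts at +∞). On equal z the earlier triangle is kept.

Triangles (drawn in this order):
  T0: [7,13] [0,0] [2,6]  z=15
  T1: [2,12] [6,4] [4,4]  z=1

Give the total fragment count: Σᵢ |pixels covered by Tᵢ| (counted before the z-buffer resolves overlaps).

T0:
  2·area = 16  (B↔C swapped to make it positive)
  edge (7, 13)→(2, 6): d=(-5,-7) inclusive
  edge (2, 6)→(0, 0): d=(-2,-6) inclusive
  edge (0, 0)→(7, 13): d=(7,13) inclusive
    (0,1)@(1, 3): e=[8,0,8] → #  [on edge]
    (1,1)@(3, 3): e=[22,12,-18] → ·
    (0,2)@(1, 5): e=[-2,-4,22] → ·
    (1,3)@(3, 7): e=[2,4,10] → #
    (2,3)@(5, 7): e=[16,16,-16] → ·
    (1,4)@(3, 9): e=[-8,0,24] → ·  [on edge]
    (3,6)@(7, 13): e=[0,16,0] → #  [on edge]
    (2,7)@(5, 15): e=[-24,0,40] → ·  [on edge]
    (3,7)@(7, 15): e=[-10,12,14] → ·
  covered (3 px):
    · · · ·
    # · · ·
    · · · ·
    · # · ·
    · · · ·
    · · · ·
    · · · #
    · · · ·
    · · · ·
T1:
  2·area = 16  (B↔C swapped to make it positive)
  edge (2, 12)→(4, 4): d=(2,-8) inclusive
  edge (4, 4)→(6, 4): d=(2,0) inclusive
  edge (6, 4)→(2, 12): d=(-4,8) inclusive
    (2,2)@(5, 5): e=[10,2,4] → #
    (3,2)@(7, 5): e=[26,2,-12] → ·
    (2,3)@(5, 7): e=[14,6,-4] → ·
    (1,4)@(3, 9): e=[2,10,4] → #
    (2,4)@(5, 9): e=[18,10,-12] → ·
    (1,5)@(3, 11): e=[6,14,-4] → ·
  covered (2 px):
    · · · ·
    · · · ·
    · · # ·
    · · · ·
    · # · ·
    · · · ·
    · · · ·
    · · · ·
    · · · ·

Answer: 5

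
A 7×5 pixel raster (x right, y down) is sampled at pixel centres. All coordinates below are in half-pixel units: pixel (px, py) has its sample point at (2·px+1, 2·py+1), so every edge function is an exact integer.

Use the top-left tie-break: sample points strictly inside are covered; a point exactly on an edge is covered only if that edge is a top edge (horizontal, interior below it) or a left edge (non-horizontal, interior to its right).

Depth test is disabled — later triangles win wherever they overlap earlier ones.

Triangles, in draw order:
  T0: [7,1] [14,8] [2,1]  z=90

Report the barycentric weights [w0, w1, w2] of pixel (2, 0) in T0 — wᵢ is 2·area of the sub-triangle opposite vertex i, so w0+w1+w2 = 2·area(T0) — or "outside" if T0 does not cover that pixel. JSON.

T0:
  2·area = 35
  edge (7, 1)→(14, 8): d=(7,7) right/bottom  bias=-1
  edge (14, 8)→(2, 1): d=(-12,-7) top-left  bias=+0
  edge (2, 1)→(7, 1): d=(5,0) top-left  bias=+0
    (0,0)@(1, 1): e=[42,-7,0] → ·  [on edge]
    (1,0)@(3, 1): e=[28,7,0] → █  [on edge]
    (2,0)@(5, 1): e=[14,21,0] → █  [on edge]
    (3,0)@(7, 1): e=[0,35,0] → ·  [on edge]
    (4,0)@(9, 1): e=[-14,49,0] → ·  [on edge]
    (5,0)@(11, 1): e=[-28,63,0] → ·  [on edge]
    (6,0)@(13, 1): e=[-42,77,0] → ·  [on edge]
    (1,1)@(3, 3): e=[42,-17,10] → ·
    (2,1)@(5, 3): e=[28,-3,10] → ·
    (3,1)@(7, 3): e=[14,11,10] → █
    (4,1)@(9, 3): e=[0,25,10] → ·  [on edge]
    (3,2)@(7, 5): e=[28,-13,20] → ·
    (5,2)@(11, 5): e=[0,15,20] → ·  [on edge]
    (6,3)@(13, 7): e=[0,5,30] → ·  [on edge]
  covered (4 px):
    · █ █ · · · ·
    · · · █ · · ·
    · · · · █ · ·
    · · · · · · ·
    · · · · · · ·

Answer: [21,0,14]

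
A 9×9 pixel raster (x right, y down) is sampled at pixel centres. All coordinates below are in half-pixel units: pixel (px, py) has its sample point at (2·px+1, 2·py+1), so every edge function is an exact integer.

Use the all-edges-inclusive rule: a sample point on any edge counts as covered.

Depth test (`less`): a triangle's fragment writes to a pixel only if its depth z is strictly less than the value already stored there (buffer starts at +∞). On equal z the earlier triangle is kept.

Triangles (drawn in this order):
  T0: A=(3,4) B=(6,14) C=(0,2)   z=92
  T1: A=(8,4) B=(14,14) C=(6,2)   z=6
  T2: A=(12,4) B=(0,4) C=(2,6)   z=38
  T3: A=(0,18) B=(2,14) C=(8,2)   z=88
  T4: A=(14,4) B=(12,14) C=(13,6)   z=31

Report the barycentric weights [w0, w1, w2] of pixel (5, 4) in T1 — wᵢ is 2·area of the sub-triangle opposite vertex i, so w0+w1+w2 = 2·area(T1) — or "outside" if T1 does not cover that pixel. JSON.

T0:
  2·area = 24
  edge (3, 4)→(6, 14): d=(3,10) inclusive
  edge (6, 14)→(0, 2): d=(-6,-12) inclusive
  edge (0, 2)→(3, 4): d=(3,2) inclusive
    (0,1)@(1, 3): e=[17,6,1] → █
    (1,1)@(3, 3): e=[-3,30,-3] → ·
    (0,2)@(1, 5): e=[23,-6,7] → ·
    (1,2)@(3, 5): e=[3,18,3] → █
    (2,2)@(5, 5): e=[-17,42,-1] → ·
    (1,3)@(3, 7): e=[9,6,9] → █
    (2,3)@(5, 7): e=[-11,30,5] → ·
    (1,4)@(3, 9): e=[15,-6,15] → ·
    (2,5)@(5, 11): e=[1,6,17] → █
    (3,5)@(7, 11): e=[-19,30,13] → ·
    (2,6)@(5, 13): e=[7,-6,23] → ·
  covered (4 px):
    · · · · · · · · ·
    █ · · · · · · · ·
    · █ · · · · · · ·
    · █ · · · · · · ·
    · · · · · · · · ·
    · · █ · · · · · ·
    · · · · · · · · ·
    · · · · · · · · ·
    · · · · · · · · ·
T1:
  2·area = 8
  edge (8, 4)→(14, 14): d=(6,10) inclusive
  edge (14, 14)→(6, 2): d=(-8,-12) inclusive
  edge (6, 2)→(8, 4): d=(2,2) inclusive
    (2,0)@(5, 1): e=[12,-4,0] → ·  [on edge]
    (3,1)@(7, 3): e=[4,4,0] → █  [on edge]
    (4,1)@(9, 3): e=[-16,28,-4] → ·
    (3,2)@(7, 5): e=[16,-12,4] → ·
    (4,2)@(9, 5): e=[-4,12,0] → ·  [on edge]
    (5,3)@(11, 7): e=[-12,20,0] → ·  [on edge]
    (5,4)@(11, 9): e=[0,4,4] → █  [on edge]
    (6,4)@(13, 9): e=[-20,28,0] → ·  [on edge]
    (5,5)@(11, 11): e=[12,-12,8] → ·
    (7,5)@(15, 11): e=[-28,36,0] → ·  [on edge]
    (8,6)@(17, 13): e=[-36,44,0] → ·  [on edge]
  covered (2 px):
    · · · · · · · · ·
    · · · █ · · · · ·
    · · · · · · · · ·
    · · · · · · · · ·
    · · · · · █ · · ·
    · · · · · · · · ·
    · · · · · · · · ·
    · · · · · · · · ·
    · · · · · · · · ·
T2:
  2·area = 24  (B↔C swapped to make it positive)
  edge (12, 4)→(2, 6): d=(-10,2) inclusive
  edge (2, 6)→(0, 4): d=(-2,-2) inclusive
  edge (0, 4)→(12, 4): d=(12,0) inclusive
    (8,1)@(17, 3): e=[0,36,-12] → ·  [on edge]
    (0,2)@(1, 5): e=[12,0,12] → █  [on edge]
    (1,2)@(3, 5): e=[8,4,12] → █
    (2,2)@(5, 5): e=[4,8,12] → █
    (3,2)@(7, 5): e=[0,12,12] → █  [on edge]
    (4,2)@(9, 5): e=[-4,16,12] → ·
    (0,3)@(1, 7): e=[-8,-4,36] → ·
    (1,3)@(3, 7): e=[-12,0,36] → ·  [on edge]
    (2,3)@(5, 7): e=[-16,4,36] → ·
    (3,3)@(7, 7): e=[-20,8,36] → ·
    (2,4)@(5, 9): e=[-36,0,60] → ·  [on edge]
    (3,5)@(7, 11): e=[-60,0,84] → ·  [on edge]
    (4,6)@(9, 13): e=[-84,0,108] → ·  [on edge]
    (5,7)@(11, 15): e=[-108,0,132] → ·  [on edge]
    (6,8)@(13, 17): e=[-132,0,156] → ·  [on edge]
  covered (4 px):
    · · · · · · · · ·
    · · · · · · · · ·
    █ █ █ █ · · · · ·
    · · · · · · · · ·
    · · · · · · · · ·
    · · · · · · · · ·
    · · · · · · · · ·
    · · · · · · · · ·
    · · · · · · · · ·
T3:
  degenerate (2·area = 0) — covers nothing
T4:
  2·area = 6
  edge (14, 4)→(12, 14): d=(-2,10) inclusive
  edge (12, 14)→(13, 6): d=(1,-8) inclusive
  edge (13, 6)→(14, 4): d=(1,-2) inclusive
    (6,3)@(13, 7): e=[4,1,1] → █
    (7,3)@(15, 7): e=[-16,17,5] → ·
    (6,4)@(13, 9): e=[0,3,3] → █  [on edge]
    (7,4)@(15, 9): e=[-20,19,7] → ·
    (6,5)@(13, 11): e=[-4,5,5] → ·
  covered (2 px):
    · · · · · · · · ·
    · · · · · · · · ·
    · · · · · · · · ·
    · · · · · · █ · ·
    · · · · · · █ · ·
    · · · · · · · · ·
    · · · · · · · · ·
    · · · · · · · · ·
    · · · · · · · · ·

Result: [4,4,0]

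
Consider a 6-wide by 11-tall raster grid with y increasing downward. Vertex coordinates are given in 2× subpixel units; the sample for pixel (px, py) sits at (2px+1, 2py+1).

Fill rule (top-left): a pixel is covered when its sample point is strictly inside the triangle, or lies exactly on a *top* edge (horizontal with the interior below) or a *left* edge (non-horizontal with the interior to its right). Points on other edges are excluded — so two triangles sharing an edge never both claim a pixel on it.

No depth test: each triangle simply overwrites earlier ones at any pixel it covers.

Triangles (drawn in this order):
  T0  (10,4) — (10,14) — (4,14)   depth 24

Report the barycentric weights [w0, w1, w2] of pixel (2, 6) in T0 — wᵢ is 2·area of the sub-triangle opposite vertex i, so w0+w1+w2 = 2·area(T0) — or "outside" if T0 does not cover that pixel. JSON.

T0:
  2·area = 60
  edge (10, 4)→(10, 14): d=(0,10) right/bottom  bias=-1
  edge (10, 14)→(4, 14): d=(-6,0) right/bottom  bias=-1
  edge (4, 14)→(10, 4): d=(6,-10) top-left  bias=+0
    (4,3)@(9, 7): e=[10,42,8] → #
    (5,3)@(11, 7): e=[-10,42,28] → ·
    (3,4)@(7, 9): e=[30,30,0] → #  [on edge]
    (5,4)@(11, 9): e=[-10,30,40] → ·
    (3,5)@(7, 11): e=[30,18,12] → #
    (5,5)@(11, 11): e=[-10,18,52] → ·
    (2,6)@(5, 13): e=[50,6,4] → #
    (5,6)@(11, 13): e=[-10,6,64] → ·
    (2,7)@(5, 15): e=[50,-6,16] → ·
    (3,7)@(7, 15): e=[30,-6,36] → ·
    (4,7)@(9, 15): e=[10,-6,56] → ·
    (0,9)@(1, 19): e=[90,-30,0] → ·  [on edge]
  covered (8 px):
    · · · · · ·
    · · · · · ·
    · · · · · ·
    · · · · # ·
    · · · # # ·
    · · · # # ·
    · · # # # ·
    · · · · · ·
    · · · · · ·
    · · · · · ·
    · · · · · ·

Final: [6,4,50]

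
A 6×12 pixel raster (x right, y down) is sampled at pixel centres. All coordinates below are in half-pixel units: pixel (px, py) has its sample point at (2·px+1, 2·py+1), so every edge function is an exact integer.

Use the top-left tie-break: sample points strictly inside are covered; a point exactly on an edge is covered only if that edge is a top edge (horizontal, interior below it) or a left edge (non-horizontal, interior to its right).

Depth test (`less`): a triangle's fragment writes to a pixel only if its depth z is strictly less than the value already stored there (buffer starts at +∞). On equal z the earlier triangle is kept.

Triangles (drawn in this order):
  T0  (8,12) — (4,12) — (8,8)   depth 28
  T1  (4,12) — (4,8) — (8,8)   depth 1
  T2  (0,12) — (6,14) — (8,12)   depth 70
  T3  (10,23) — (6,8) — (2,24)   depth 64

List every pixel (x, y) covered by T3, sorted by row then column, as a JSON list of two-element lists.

T0:
  2·area = 16
  edge (8, 12)→(4, 12): d=(-4,0) right/bottom  bias=-1
  edge (4, 12)→(8, 8): d=(4,-4) top-left  bias=+0
  edge (8, 8)→(8, 12): d=(0,4) right/bottom  bias=-1
    (5,2)@(11, 5): e=[28,0,-12] → ·  [on edge]
    (4,3)@(9, 7): e=[20,0,-4] → ·  [on edge]
    (3,4)@(7, 9): e=[12,0,4] → █  [on edge]
    (4,4)@(9, 9): e=[12,8,-4] → ·
    (2,5)@(5, 11): e=[4,0,12] → █  [on edge]
    (4,5)@(9, 11): e=[4,16,-4] → ·
    (1,6)@(3, 13): e=[-4,0,20] → ·  [on edge]
    (2,6)@(5, 13): e=[-4,8,12] → ·
    (3,6)@(7, 13): e=[-4,16,4] → ·
    (0,7)@(1, 15): e=[-12,0,28] → ·  [on edge]
  covered (3 px):
    · · · · · ·
    · · · · · ·
    · · · · · ·
    · · · · · ·
    · · · █ · ·
    · · █ █ · ·
    · · · · · ·
    · · · · · ·
    · · · · · ·
    · · · · · ·
    · · · · · ·
    · · · · · ·
T1:
  2·area = 16
  edge (4, 12)→(4, 8): d=(0,-4) top-left  bias=+0
  edge (4, 8)→(8, 8): d=(4,0) top-left  bias=+0
  edge (8, 8)→(4, 12): d=(-4,4) right/bottom  bias=-1
    (5,2)@(11, 5): e=[28,-12,0] → ·  [on edge]
    (4,3)@(9, 7): e=[20,-4,0] → ·  [on edge]
    (2,4)@(5, 9): e=[4,4,8] → █
    (3,4)@(7, 9): e=[12,4,0] → ·  [on edge]
    (2,5)@(5, 11): e=[4,12,0] → ·  [on edge]
    (1,6)@(3, 13): e=[-4,20,0] → ·  [on edge]
    (0,7)@(1, 15): e=[-12,28,0] → ·  [on edge]
  covered (1 px):
    · · · · · ·
    · · · · · ·
    · · · · · ·
    · · · · · ·
    · · █ · · ·
    · · · · · ·
    · · · · · ·
    · · · · · ·
    · · · · · ·
    · · · · · ·
    · · · · · ·
    · · · · · ·
T2:
  2·area = 16  (B↔C swapped to make it positive)
  edge (0, 12)→(8, 12): d=(8,0) top-left  bias=+0
  edge (8, 12)→(6, 14): d=(-2,2) right/bottom  bias=-1
  edge (6, 14)→(0, 12): d=(-6,-2) top-left  bias=+0
    (5,4)@(11, 9): e=[-24,0,40] → ·  [on edge]
    (4,5)@(9, 11): e=[-8,0,24] → ·  [on edge]
    (1,6)@(3, 13): e=[8,8,0] → █  [on edge]
    (2,6)@(5, 13): e=[8,4,4] → █
    (3,6)@(7, 13): e=[8,0,8] → ·  [on edge]
    (1,7)@(3, 15): e=[24,4,-12] → ·
    (2,7)@(5, 15): e=[24,0,-8] → ·  [on edge]
    (4,7)@(9, 15): e=[24,-8,0] → ·  [on edge]
    (1,8)@(3, 17): e=[40,0,-24] → ·  [on edge]
    (0,9)@(1, 19): e=[56,0,-40] → ·  [on edge]
  covered (2 px):
    · · · · · ·
    · · · · · ·
    · · · · · ·
    · · · · · ·
    · · · · · ·
    · · · · · ·
    · █ █ · · ·
    · · · · · ·
    · · · · · ·
    · · · · · ·
    · · · · · ·
    · · · · · ·
T3:
  2·area = 124  (B↔C swapped to make it positive)
  edge (10, 23)→(2, 24): d=(-8,1) right/bottom  bias=-1
  edge (2, 24)→(6, 8): d=(4,-16) top-left  bias=+0
  edge (6, 8)→(10, 23): d=(4,15) right/bottom  bias=-1
    (2,6)@(5, 13): e=[85,4,35] → █
    (3,6)@(7, 13): e=[83,36,5] → █
    (4,6)@(9, 13): e=[81,68,-25] → ·
    (2,7)@(5, 15): e=[69,12,43] → █
    (4,7)@(9, 15): e=[65,76,-17] → ·
    (2,8)@(5, 17): e=[53,20,51] → █
    (4,8)@(9, 17): e=[49,84,-9] → ·
    (2,9)@(5, 19): e=[37,28,59] → █
    (4,9)@(9, 19): e=[33,92,-1] → ·
    (1,10)@(3, 21): e=[23,4,97] → █
    (4,10)@(9, 21): e=[17,100,7] → █
    (5,10)@(11, 21): e=[15,132,-23] → ·
  covered (16 px):
    · · · · · ·
    · · · · · ·
    · · · · · ·
    · · · · · ·
    · · · · · ·
    · · · · · ·
    · · █ █ · ·
    · · █ █ · ·
    · · █ █ · ·
    · · █ █ · ·
    · █ █ █ █ ·
    · █ █ █ █ ·

Answer: [[2,6],[3,6],[2,7],[3,7],[2,8],[3,8],[2,9],[3,9],[1,10],[2,10],[3,10],[4,10],[1,11],[2,11],[3,11],[4,11]]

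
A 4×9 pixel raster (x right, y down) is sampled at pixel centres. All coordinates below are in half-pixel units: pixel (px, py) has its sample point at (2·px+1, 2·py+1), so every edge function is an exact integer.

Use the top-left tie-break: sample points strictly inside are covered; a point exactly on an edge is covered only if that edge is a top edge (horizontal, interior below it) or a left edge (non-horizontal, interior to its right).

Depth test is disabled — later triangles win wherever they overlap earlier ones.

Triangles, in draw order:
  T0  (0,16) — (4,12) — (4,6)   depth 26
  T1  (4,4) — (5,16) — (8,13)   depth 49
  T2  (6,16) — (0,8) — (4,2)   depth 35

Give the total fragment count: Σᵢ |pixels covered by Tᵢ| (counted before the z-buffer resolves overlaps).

T0:
  2·area = 24  (B↔C swapped to make it positive)
  edge (0, 16)→(4, 6): d=(4,-10) top-left  bias=+0
  edge (4, 6)→(4, 12): d=(0,6) right/bottom  bias=-1
  edge (4, 12)→(0, 16): d=(-4,4) right/bottom  bias=-1
    (1,4)@(3, 9): e=[2,6,16] → █
    (2,4)@(5, 9): e=[22,-6,8] → ·
    (3,4)@(7, 9): e=[42,-18,0] → ·  [on edge]
    (1,5)@(3, 11): e=[10,6,8] → █
    (2,5)@(5, 11): e=[30,-6,0] → ·  [on edge]
    (1,6)@(3, 13): e=[18,6,0] → ·  [on edge]
    (0,7)@(1, 15): e=[6,18,0] → ·  [on edge]
  covered (2 px):
    · · · ·
    · · · ·
    · · · ·
    · · · ·
    · █ · ·
    · █ · ·
    · · · ·
    · · · ·
    · · · ·
T1:
  2·area = 39  (B↔C swapped to make it positive)
  edge (4, 4)→(8, 13): d=(4,9) right/bottom  bias=-1
  edge (8, 13)→(5, 16): d=(-3,3) right/bottom  bias=-1
  edge (5, 16)→(4, 4): d=(-1,-12) top-left  bias=+0
    (2,3)@(5, 7): e=[3,27,9] → █
    (3,3)@(7, 7): e=[-15,21,33] → ·
    (2,4)@(5, 9): e=[11,21,7] → █
    (3,4)@(7, 9): e=[-7,15,31] → ·
    (2,5)@(5, 11): e=[19,15,5] → █
    (3,5)@(7, 11): e=[1,9,29] → █
    (2,6)@(5, 13): e=[27,9,3] → █
    (2,7)@(5, 15): e=[35,3,1] → █
    (3,7)@(7, 15): e=[17,-3,25] → ·
    (2,8)@(5, 17): e=[43,-3,-1] → ·
  covered (7 px):
    · · · ·
    · · · ·
    · · · ·
    · · █ ·
    · · █ ·
    · · █ █
    · · █ █
    · · █ ·
    · · · ·
T2:
  2·area = 68
  edge (6, 16)→(0, 8): d=(-6,-8) top-left  bias=+0
  edge (0, 8)→(4, 2): d=(4,-6) top-left  bias=+0
  edge (4, 2)→(6, 16): d=(2,14) right/bottom  bias=-1
    (1,2)@(3, 5): e=[42,6,20] → █
    (2,2)@(5, 5): e=[58,18,-8] → ·
    (0,3)@(1, 7): e=[14,2,52] → █
    (2,3)@(5, 7): e=[46,26,-4] → ·
    (0,4)@(1, 9): e=[2,10,56] → █
    (2,4)@(5, 9): e=[34,34,0] → ·  [on edge]
    (0,5)@(1, 11): e=[-10,18,60] → ·
    (1,5)@(3, 11): e=[6,30,32] → █
    (2,5)@(5, 11): e=[22,42,4] → █
    (3,5)@(7, 11): e=[38,54,-24] → ·
    (1,6)@(3, 13): e=[-6,38,36] → ·
    (2,6)@(5, 13): e=[10,50,8] → █
  covered (8 px):
    · · · ·
    · · · ·
    · █ · ·
    █ █ · ·
    █ █ · ·
    · █ █ ·
    · · █ ·
    · · · ·
    · · · ·

Answer: 17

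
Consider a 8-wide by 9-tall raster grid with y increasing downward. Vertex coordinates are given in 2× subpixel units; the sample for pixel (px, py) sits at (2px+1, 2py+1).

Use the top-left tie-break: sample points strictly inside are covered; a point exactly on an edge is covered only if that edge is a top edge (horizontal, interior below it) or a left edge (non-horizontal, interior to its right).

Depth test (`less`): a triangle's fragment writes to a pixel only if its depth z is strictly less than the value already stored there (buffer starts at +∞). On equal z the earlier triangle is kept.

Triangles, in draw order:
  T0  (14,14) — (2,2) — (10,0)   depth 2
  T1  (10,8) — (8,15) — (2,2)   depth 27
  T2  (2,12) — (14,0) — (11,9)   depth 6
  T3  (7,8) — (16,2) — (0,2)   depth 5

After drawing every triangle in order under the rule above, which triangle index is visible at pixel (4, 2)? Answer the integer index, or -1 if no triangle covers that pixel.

T0:
  2·area = 120
  edge (14, 14)→(2, 2): d=(-12,-12) top-left  bias=+0
  edge (2, 2)→(10, 0): d=(8,-2) top-left  bias=+0
  edge (10, 0)→(14, 14): d=(4,14) right/bottom  bias=-1
    (0,0)@(1, 1): e=[0,-10,130] → ·  [on edge]
    (3,0)@(7, 1): e=[72,2,46] → █
    (4,0)@(9, 1): e=[96,6,18] → █
    (5,0)@(11, 1): e=[120,10,-10] → ·
    (1,1)@(3, 3): e=[0,10,110] → █  [on edge]
    (2,1)@(5, 3): e=[24,14,82] → █
    (5,1)@(11, 3): e=[96,26,-2] → ·
    (1,2)@(3, 5): e=[-24,26,118] → ·
    (2,2)@(5, 5): e=[0,30,90] → █  [on edge]
    (5,2)@(11, 5): e=[72,42,6] → █
    (6,2)@(13, 5): e=[96,46,-22] → ·
    (2,3)@(5, 7): e=[-24,46,98] → ·
    (3,3)@(7, 7): e=[0,50,70] → █  [on edge]
    (4,4)@(9, 9): e=[0,70,50] → █  [on edge]
    (5,5)@(11, 11): e=[0,90,30] → █  [on edge]
    (6,6)@(13, 13): e=[0,110,10] → █  [on edge]
    (7,7)@(15, 15): e=[0,130,-10] → ·  [on edge]
  covered (18 px):
    · · · █ █ · · ·
    · █ █ █ █ · · ·
    · · █ █ █ █ · ·
    · · · █ █ █ · ·
    · · · · █ █ · ·
    · · · · · █ █ ·
    · · · · · · █ ·
    · · · · · · · ·
    · · · · · · · ·
T1:
  2·area = 68
  edge (10, 8)→(8, 15): d=(-2,7) right/bottom  bias=-1
  edge (8, 15)→(2, 2): d=(-6,-13) top-left  bias=+0
  edge (2, 2)→(10, 8): d=(8,6) right/bottom  bias=-1
    (1,1)@(3, 3): e=[59,7,2] → █
    (2,1)@(5, 3): e=[45,33,-10] → ·
    (1,2)@(3, 5): e=[55,-5,18] → ·
    (2,2)@(5, 5): e=[41,21,6] → █
    (3,2)@(7, 5): e=[27,47,-6] → ·
    (2,3)@(5, 7): e=[37,9,22] → █
    (3,3)@(7, 7): e=[23,35,10] → █
    (4,3)@(9, 7): e=[9,61,-2] → ·
    (2,4)@(5, 9): e=[33,-3,38] → ·
    (3,4)@(7, 9): e=[19,23,26] → █
    (4,4)@(9, 9): e=[5,49,14] → █
    (5,4)@(11, 9): e=[-9,75,2] → ·
  covered (8 px):
    · · · · · · · ·
    · █ · · · · · ·
    · · █ · · · · ·
    · · █ █ · · · ·
    · · · █ █ · · ·
    · · · █ █ · · ·
    · · · · · · · ·
    · · · · · · · ·
    · · · · · · · ·
T2:
  2·area = 72
  edge (2, 12)→(14, 0): d=(12,-12) top-left  bias=+0
  edge (14, 0)→(11, 9): d=(-3,9) right/bottom  bias=-1
  edge (11, 9)→(2, 12): d=(-9,3) right/bottom  bias=-1
    (6,0)@(13, 1): e=[0,6,66] → █  [on edge]
    (7,0)@(15, 1): e=[24,-12,60] → ·
    (5,1)@(11, 3): e=[0,18,54] → █  [on edge]
    (6,1)@(13, 3): e=[24,0,48] → ·  [on edge]
    (4,2)@(9, 5): e=[0,30,42] → █  [on edge]
    (6,2)@(13, 5): e=[48,-6,30] → ·
    (3,3)@(7, 7): e=[0,42,30] → █  [on edge]
    (6,3)@(13, 7): e=[72,-12,12] → ·
    (2,4)@(5, 9): e=[0,54,18] → █  [on edge]
    (5,4)@(11, 9): e=[72,0,0] → ·  [on edge]
    (1,5)@(3, 11): e=[0,66,6] → █  [on edge]
    (2,5)@(5, 11): e=[24,48,0] → ·  [on edge]
    (0,6)@(1, 13): e=[0,78,-6] → ·  [on edge]
    (4,7)@(9, 15): e=[120,0,-48] → ·  [on edge]
  covered (11 px):
    · · · · · · █ ·
    · · · · · █ · ·
    · · · · █ █ · ·
    · · · █ █ █ · ·
    · · █ █ █ · · ·
    · █ · · · · · ·
    · · · · · · · ·
    · · · · · · · ·
    · · · · · · · ·
T3:
  2·area = 96  (B↔C swapped to make it positive)
  edge (7, 8)→(0, 2): d=(-7,-6) top-left  bias=+0
  edge (0, 2)→(16, 2): d=(16,0) top-left  bias=+0
  edge (16, 2)→(7, 8): d=(-9,6) right/bottom  bias=-1
    (1,1)@(3, 3): e=[11,16,69] → █
    (2,1)@(5, 3): e=[23,16,57] → █
    (3,1)@(7, 3): e=[35,16,45] → █
    (4,1)@(9, 3): e=[47,16,33] → █
    (5,1)@(11, 3): e=[59,16,21] → █
    (6,1)@(13, 3): e=[71,16,9] → █
    (7,1)@(15, 3): e=[83,16,-3] → ·
    (1,2)@(3, 5): e=[-3,48,51] → ·
    (2,2)@(5, 5): e=[9,48,39] → █
    (6,2)@(13, 5): e=[57,48,-9] → ·
    (2,3)@(5, 7): e=[-5,80,21] → ·
    (3,3)@(7, 7): e=[7,80,9] → █
  covered (11 px):
    · · · · · · · ·
    · █ █ █ █ █ █ ·
    · · █ █ █ █ · ·
    · · · █ · · · ·
    · · · · · · · ·
    · · · · · · · ·
    · · · · · · · ·
    · · · · · · · ·
    · · · · · · · ·

Z-buffer (winner per pixel, '.' = empty):
  . . . 0 0 . 2 .
  . 0 0 0 0 3 3 .
  . . 0 0 0 0 . .
  . . 1 0 0 0 . .
  . . 2 2 0 0 . .
  . 2 . 1 1 0 0 .
  . . . . . . 0 .
  . . . . . . . .
  . . . . . . . .

Answer: 0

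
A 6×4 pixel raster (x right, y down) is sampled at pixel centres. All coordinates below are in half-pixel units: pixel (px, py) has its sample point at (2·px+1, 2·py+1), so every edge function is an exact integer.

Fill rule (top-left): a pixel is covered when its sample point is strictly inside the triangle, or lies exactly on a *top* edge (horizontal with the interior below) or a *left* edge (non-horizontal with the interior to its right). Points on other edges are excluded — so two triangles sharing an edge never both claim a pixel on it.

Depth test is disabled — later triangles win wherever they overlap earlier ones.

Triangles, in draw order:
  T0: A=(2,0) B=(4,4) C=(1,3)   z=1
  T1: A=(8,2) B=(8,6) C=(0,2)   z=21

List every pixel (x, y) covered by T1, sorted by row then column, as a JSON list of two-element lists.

T0:
  2·area = 10
  edge (2, 0)→(4, 4): d=(2,4) right/bottom  bias=-1
  edge (4, 4)→(1, 3): d=(-3,-1) top-left  bias=+0
  edge (1, 3)→(2, 0): d=(1,-3) top-left  bias=+0
    (0,1)@(1, 3): e=[10,0,0] → #  [on edge]
    (1,1)@(3, 3): e=[2,2,6] → #
    (2,1)@(5, 3): e=[-6,4,12] → ·
    (0,2)@(1, 5): e=[14,-6,2] → ·
    (1,2)@(3, 5): e=[6,-4,8] → ·
    (3,2)@(7, 5): e=[-10,0,20] → ·  [on edge]
  covered (2 px):
    · · · · · ·
    # # · · · ·
    · · · · · ·
    · · · · · ·
T1:
  2·area = 32
  edge (8, 2)→(8, 6): d=(0,4) right/bottom  bias=-1
  edge (8, 6)→(0, 2): d=(-8,-4) top-left  bias=+0
  edge (0, 2)→(8, 2): d=(8,0) top-left  bias=+0
    (1,1)@(3, 3): e=[20,4,8] → #
    (2,1)@(5, 3): e=[12,12,8] → #
    (3,1)@(7, 3): e=[4,20,8] → #
    (4,1)@(9, 3): e=[-4,28,8] → ·
    (1,2)@(3, 5): e=[20,-12,24] → ·
    (2,2)@(5, 5): e=[12,-4,24] → ·
    (3,2)@(7, 5): e=[4,4,24] → #
    (4,2)@(9, 5): e=[-4,12,24] → ·
    (3,3)@(7, 7): e=[4,-12,40] → ·
  covered (4 px):
    · · · · · ·
    · # # # · ·
    · · · # · ·
    · · · · · ·

Result: [[1,1],[2,1],[3,1],[3,2]]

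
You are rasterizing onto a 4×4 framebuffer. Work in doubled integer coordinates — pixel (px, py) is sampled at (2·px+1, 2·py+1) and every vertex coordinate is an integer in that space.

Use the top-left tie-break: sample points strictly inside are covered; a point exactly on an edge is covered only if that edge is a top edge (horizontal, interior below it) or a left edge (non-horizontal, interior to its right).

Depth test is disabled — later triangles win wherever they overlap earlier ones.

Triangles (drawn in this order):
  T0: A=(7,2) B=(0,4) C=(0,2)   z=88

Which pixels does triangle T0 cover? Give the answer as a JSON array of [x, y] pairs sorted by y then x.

T0:
  2·area = 14
  edge (7, 2)→(0, 4): d=(-7,2) right/bottom  bias=-1
  edge (0, 4)→(0, 2): d=(0,-2) top-left  bias=+0
  edge (0, 2)→(7, 2): d=(7,0) top-left  bias=+0
    (0,1)@(1, 3): e=[5,2,7] → #
    (1,1)@(3, 3): e=[1,6,7] → #
    (2,1)@(5, 3): e=[-3,10,7] → ·
    (0,2)@(1, 5): e=[-9,2,21] → ·
    (1,2)@(3, 5): e=[-13,6,21] → ·
  covered (2 px):
    · · · ·
    # # · ·
    · · · ·
    · · · ·

Answer: [[0,1],[1,1]]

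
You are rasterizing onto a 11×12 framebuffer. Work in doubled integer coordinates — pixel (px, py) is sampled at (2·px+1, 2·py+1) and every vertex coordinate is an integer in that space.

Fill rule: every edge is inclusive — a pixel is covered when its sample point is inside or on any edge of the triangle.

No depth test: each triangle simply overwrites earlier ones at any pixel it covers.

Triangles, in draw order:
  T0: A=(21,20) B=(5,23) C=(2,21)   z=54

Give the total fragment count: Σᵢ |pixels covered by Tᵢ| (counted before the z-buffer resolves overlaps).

T0:
  2·area = 41
  edge (21, 20)→(5, 23): d=(-16,3) inclusive
  edge (5, 23)→(2, 21): d=(-3,-2) inclusive
  edge (2, 21)→(21, 20): d=(19,-1) inclusive
    (1,10)@(3, 21): e=[38,2,1] → #
    (2,10)@(5, 21): e=[32,6,3] → #
    (3,10)@(7, 21): e=[26,10,5] → #
    (4,10)@(9, 21): e=[20,14,7] → #
    (5,10)@(11, 21): e=[14,18,9] → #
    (6,10)@(13, 21): e=[8,22,11] → #
    (7,10)@(15, 21): e=[2,26,13] → #
    (8,10)@(17, 21): e=[-4,30,15] → ·
    (1,11)@(3, 23): e=[6,-4,39] → ·
    (2,11)@(5, 23): e=[0,0,41] → #  [on edge]
    (3,11)@(7, 23): e=[-6,4,43] → ·
    (4,11)@(9, 23): e=[-12,8,45] → ·
  covered (8 px):
    · · · · · · · · · · ·
    · · · · · · · · · · ·
    · · · · · · · · · · ·
    · · · · · · · · · · ·
    · · · · · · · · · · ·
    · · · · · · · · · · ·
    · · · · · · · · · · ·
    · · · · · · · · · · ·
    · · · · · · · · · · ·
    · · · · · · · · · · ·
    · # # # # # # # · · ·
    · · # · · · · · · · ·

Answer: 8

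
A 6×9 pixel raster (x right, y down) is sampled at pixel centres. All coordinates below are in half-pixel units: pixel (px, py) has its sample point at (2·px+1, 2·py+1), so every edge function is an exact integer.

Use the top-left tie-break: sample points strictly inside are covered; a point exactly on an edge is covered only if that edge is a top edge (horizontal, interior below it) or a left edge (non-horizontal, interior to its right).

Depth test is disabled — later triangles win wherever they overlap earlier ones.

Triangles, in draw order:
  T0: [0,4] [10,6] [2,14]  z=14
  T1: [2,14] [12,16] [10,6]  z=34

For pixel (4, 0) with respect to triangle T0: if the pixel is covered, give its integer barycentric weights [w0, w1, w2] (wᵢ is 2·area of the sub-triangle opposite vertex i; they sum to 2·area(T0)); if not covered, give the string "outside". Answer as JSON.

T0:
  2·area = 96
  edge (0, 4)→(10, 6): d=(10,2) right/bottom  bias=-1
  edge (10, 6)→(2, 14): d=(-8,8) right/bottom  bias=-1
  edge (2, 14)→(0, 4): d=(-2,-10) top-left  bias=+0
    (0,2)@(1, 5): e=[8,80,8] → X
    (1,2)@(3, 5): e=[4,64,28] → X
    (2,2)@(5, 5): e=[0,48,48] → .  [on edge]
    (5,2)@(11, 5): e=[-12,0,108] → .  [on edge]
    (0,3)@(1, 7): e=[28,64,4] → X
    (2,3)@(5, 7): e=[20,32,44] → X
    (3,3)@(7, 7): e=[16,16,64] → X
    (4,3)@(9, 7): e=[12,0,84] → .  [on edge]
    (0,4)@(1, 9): e=[48,48,0] → X  [on edge]
    (3,4)@(7, 9): e=[36,0,60] → .  [on edge]
    (0,5)@(1, 11): e=[68,32,-4] → .
    (1,5)@(3, 11): e=[64,16,16] → X
    (2,5)@(5, 11): e=[60,0,36] → .  [on edge]
    (1,6)@(3, 13): e=[84,0,12] → .  [on edge]
    (0,7)@(1, 15): e=[108,0,-12] → .  [on edge]
  covered (10 px):
    . . . . . .
    . . . . . .
    X X . . . .
    X X X X . .
    X X X . . .
    . X . . . .
    . . . . . .
    . . . . . .
    . . . . . .
T1:
  2·area = 96  (B↔C swapped to make it positive)
  edge (2, 14)→(10, 6): d=(8,-8) top-left  bias=+0
  edge (10, 6)→(12, 16): d=(2,10) right/bottom  bias=-1
  edge (12, 16)→(2, 14): d=(-10,-2) top-left  bias=+0
    (4,0)@(9, 1): e=[-48,0,144] → .  [on edge]
    (5,2)@(11, 5): e=[0,-12,108] → .  [on edge]
    (4,3)@(9, 7): e=[0,12,84] → X  [on edge]
    (5,3)@(11, 7): e=[16,-8,88] → .
    (3,4)@(7, 9): e=[0,36,60] → X  [on edge]
    (5,4)@(11, 9): e=[32,-4,68] → .
    (2,5)@(5, 11): e=[0,60,36] → X  [on edge]
    (5,5)@(11, 11): e=[48,0,48] → .  [on edge]
    (1,6)@(3, 13): e=[0,84,12] → X  [on edge]
    (5,6)@(11, 13): e=[64,4,28] → X
    (0,7)@(1, 15): e=[0,108,-12] → .  [on edge]
    (1,7)@(3, 15): e=[16,88,-8] → .
    (3,7)@(7, 15): e=[48,48,0] → X  [on edge]
  covered (14 px):
    . . . . . .
    . . . . . .
    . . . . . .
    . . . . X .
    . . . X X .
    . . X X X .
    . X X X X X
    . . . X X X
    . . . . . .

Answer: "outside"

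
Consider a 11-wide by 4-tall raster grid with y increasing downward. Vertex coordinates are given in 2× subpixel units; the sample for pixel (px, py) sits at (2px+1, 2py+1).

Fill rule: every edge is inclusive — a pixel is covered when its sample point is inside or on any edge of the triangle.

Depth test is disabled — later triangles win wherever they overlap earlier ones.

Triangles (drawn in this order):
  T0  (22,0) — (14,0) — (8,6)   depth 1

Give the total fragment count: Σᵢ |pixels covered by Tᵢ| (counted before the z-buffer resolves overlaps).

T0:
  2·area = 48  (B↔C swapped to make it positive)
  edge (22, 0)→(8, 6): d=(-14,6) inclusive
  edge (8, 6)→(14, 0): d=(6,-6) inclusive
  edge (14, 0)→(22, 0): d=(8,0) inclusive
    (6,0)@(13, 1): e=[40,0,8] → X  [on edge]
    (7,0)@(15, 1): e=[28,12,8] → X
    (8,0)@(17, 1): e=[16,24,8] → X
    (9,0)@(19, 1): e=[4,36,8] → X
    (10,0)@(21, 1): e=[-8,48,8] → .
    (5,1)@(11, 3): e=[24,0,24] → X  [on edge]
    (7,1)@(15, 3): e=[0,24,24] → X  [on edge]
    (8,1)@(17, 3): e=[-12,36,24] → .
    (9,1)@(19, 3): e=[-24,48,24] → .
    (4,2)@(9, 5): e=[8,0,40] → X  [on edge]
    (5,2)@(11, 5): e=[-4,12,40] → .
    (6,2)@(13, 5): e=[-16,24,40] → .
    (3,3)@(7, 7): e=[-8,0,56] → .  [on edge]
  covered (8 px):
    . . . . . . X X X X .
    . . . . . X X X . . .
    . . . . X . . . . . .
    . . . . . . . . . . .

Result: 8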